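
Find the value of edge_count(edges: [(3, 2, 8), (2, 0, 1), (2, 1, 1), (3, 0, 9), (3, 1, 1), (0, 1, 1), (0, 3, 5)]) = 7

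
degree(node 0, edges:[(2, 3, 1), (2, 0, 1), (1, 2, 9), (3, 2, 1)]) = 1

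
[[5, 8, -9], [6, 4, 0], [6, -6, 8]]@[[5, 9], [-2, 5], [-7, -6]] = [[72, 139], [22, 74], [-14, -24]]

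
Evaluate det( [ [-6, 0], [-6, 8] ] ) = (-6)*(8) - (0)*(-6)
= -48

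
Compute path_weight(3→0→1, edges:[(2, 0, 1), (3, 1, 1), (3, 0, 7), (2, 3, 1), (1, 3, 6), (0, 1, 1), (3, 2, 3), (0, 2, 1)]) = w(3→0)=7 + w(0→1)=1
= 8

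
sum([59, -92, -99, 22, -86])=-196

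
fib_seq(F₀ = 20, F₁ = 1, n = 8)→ F_2 = F_1 + F_0 = 21
F_3 = F_2 + F_1 = 22
F_4 = F_3 + F_2 = 43
...
= [20, 1, 21, 22, 43, 65, 108, 173]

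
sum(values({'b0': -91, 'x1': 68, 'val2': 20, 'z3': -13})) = -16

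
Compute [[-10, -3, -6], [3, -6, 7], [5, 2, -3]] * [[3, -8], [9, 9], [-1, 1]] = C[0][0] = (-10)*(3) + (-3)*(9) + (-6)*(-1) = -51
C[0][1] = (-10)*(-8) + (-3)*(9) + (-6)*(1) = 47
C[1][0] = (3)*(3) + (-6)*(9) + (7)*(-1) = -52
C[1][1] = (3)*(-8) + (-6)*(9) + (7)*(1) = -71
C[2][0] = (5)*(3) + (2)*(9) + (-3)*(-1) = 36
C[2][1] = (5)*(-8) + (2)*(9) + (-3)*(1) = -25
= [[-51, 47], [-52, -71], [36, -25]]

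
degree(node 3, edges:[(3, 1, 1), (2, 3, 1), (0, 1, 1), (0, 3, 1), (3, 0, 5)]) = 4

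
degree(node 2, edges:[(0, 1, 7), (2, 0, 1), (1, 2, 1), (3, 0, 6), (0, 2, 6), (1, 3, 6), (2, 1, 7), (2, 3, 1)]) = 5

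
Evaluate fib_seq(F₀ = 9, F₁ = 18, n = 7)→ [9, 18, 27, 45, 72, 117, 189]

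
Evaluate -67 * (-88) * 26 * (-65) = -9964240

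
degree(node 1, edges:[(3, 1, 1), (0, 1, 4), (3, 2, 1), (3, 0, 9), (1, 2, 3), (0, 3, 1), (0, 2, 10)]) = 3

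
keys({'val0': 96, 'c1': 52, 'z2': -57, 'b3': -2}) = ['val0', 'c1', 'z2', 'b3']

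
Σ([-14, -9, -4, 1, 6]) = (-14) + (-9) + (-4) + 1 + 6
= -20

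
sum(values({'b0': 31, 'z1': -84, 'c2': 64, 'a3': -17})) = -6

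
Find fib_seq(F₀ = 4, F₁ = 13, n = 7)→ [4, 13, 17, 30, 47, 77, 124]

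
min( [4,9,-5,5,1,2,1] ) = -5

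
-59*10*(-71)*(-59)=-2471510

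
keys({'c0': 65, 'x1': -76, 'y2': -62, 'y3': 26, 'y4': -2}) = ['c0', 'x1', 'y2', 'y3', 'y4']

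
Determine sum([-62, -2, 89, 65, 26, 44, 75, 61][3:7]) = 210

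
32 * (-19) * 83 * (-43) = 2169952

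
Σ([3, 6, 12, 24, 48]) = 93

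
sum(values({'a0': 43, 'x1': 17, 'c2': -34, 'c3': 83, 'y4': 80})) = 189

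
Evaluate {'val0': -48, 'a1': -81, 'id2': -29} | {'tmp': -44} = {'val0': -48, 'a1': -81, 'id2': -29, 'tmp': -44}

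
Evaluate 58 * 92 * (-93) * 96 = -47639808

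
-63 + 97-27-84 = -77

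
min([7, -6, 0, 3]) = -6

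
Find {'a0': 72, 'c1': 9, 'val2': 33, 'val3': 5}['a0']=72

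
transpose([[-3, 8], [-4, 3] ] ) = [[-3, -4], [8, 3]]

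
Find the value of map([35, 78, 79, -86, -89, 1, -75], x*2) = [70, 156, 158, -172, -178, 2, -150]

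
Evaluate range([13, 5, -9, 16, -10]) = 26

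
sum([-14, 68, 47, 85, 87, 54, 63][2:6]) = 273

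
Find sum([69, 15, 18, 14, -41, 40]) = 115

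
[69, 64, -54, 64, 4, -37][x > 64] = keep x where x > 64: 69✓, 64✗, -54✗, 64✗, 4✗, -37✗
= [69]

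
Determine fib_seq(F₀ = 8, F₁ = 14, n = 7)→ F_2 = F_1 + F_0 = 22
F_3 = F_2 + F_1 = 36
F_4 = F_3 + F_2 = 58
...
= [8, 14, 22, 36, 58, 94, 152]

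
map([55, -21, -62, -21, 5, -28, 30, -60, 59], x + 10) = 55+10=65, -21+10=-11, -62+10=-52, -21+10=-11, 5+10=15, -28+10=-18, 30+10=40, -60+10=-50, 59+10=69
= [65, -11, -52, -11, 15, -18, 40, -50, 69]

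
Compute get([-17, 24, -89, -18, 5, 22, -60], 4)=5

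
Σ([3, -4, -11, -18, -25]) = 3 + (-4) + (-11) + (-18) + (-25)
= -55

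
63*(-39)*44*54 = -5837832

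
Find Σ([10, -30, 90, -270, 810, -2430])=-1820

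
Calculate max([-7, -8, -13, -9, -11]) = -7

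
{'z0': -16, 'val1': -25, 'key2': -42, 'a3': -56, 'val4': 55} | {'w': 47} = {'z0': -16, 'val1': -25, 'key2': -42, 'a3': -56, 'val4': 55, 'w': 47}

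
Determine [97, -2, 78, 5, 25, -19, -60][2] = 78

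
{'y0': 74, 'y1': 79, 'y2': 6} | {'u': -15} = {'y0': 74, 'y1': 79, 'y2': 6, 'u': -15}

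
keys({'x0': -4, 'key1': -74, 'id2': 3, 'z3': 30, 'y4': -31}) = ['x0', 'key1', 'id2', 'z3', 'y4']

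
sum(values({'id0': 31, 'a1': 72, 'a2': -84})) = 31 + 72 + (-84)
= 19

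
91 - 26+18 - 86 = -3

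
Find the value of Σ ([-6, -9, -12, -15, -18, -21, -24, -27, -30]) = -162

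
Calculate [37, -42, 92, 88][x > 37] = keep x where x > 37: 37✗, -42✗, 92✓, 88✓
= [92, 88]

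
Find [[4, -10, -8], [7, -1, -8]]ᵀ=[[4, 7], [-10, -1], [-8, -8]]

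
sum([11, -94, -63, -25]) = -171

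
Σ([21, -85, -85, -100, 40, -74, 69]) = 21 + (-85) + (-85) + (-100) + 40 + (-74) + 69
= -214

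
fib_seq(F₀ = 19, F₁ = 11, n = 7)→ F_2 = F_1 + F_0 = 30
F_3 = F_2 + F_1 = 41
F_4 = F_3 + F_2 = 71
...
= [19, 11, 30, 41, 71, 112, 183]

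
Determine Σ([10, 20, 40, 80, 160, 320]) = 10 + 20 + 40 + 80 + 160 + 320
= 630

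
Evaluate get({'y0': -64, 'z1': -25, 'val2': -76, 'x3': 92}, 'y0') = -64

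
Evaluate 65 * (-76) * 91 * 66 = -29669640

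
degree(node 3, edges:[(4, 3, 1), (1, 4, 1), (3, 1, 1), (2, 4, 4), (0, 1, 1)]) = incident: (4,3), (3,1)
= 2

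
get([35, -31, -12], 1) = -31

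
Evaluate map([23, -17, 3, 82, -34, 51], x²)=(23)²=529, (-17)²=289, (3)²=9, (82)²=6724, (-34)²=1156, (51)²=2601
= [529, 289, 9, 6724, 1156, 2601]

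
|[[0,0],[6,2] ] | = (0)*(2) - (0)*(6)
= 0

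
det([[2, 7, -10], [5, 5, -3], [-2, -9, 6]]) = 188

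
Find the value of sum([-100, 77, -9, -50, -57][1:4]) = slice → [77, -9, -50]
77 + (-9) + (-50)
= 18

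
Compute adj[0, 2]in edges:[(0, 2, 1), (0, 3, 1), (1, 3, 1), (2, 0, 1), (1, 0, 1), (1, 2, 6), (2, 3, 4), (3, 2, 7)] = 1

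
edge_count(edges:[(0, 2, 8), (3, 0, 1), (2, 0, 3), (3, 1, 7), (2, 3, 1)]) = 5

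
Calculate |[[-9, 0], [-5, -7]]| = (-9)*(-7) - (0)*(-5)
= 63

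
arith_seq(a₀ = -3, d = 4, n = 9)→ [-3, 1, 5, 9, 13, 17, 21, 25, 29]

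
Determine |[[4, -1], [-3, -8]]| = -35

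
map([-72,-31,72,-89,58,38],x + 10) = -72+10=-62, -31+10=-21, 72+10=82, -89+10=-79, 58+10=68, 38+10=48
= [-62, -21, 82, -79, 68, 48]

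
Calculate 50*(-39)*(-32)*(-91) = -5678400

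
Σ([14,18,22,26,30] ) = 14 + 18 + 22 + 26 + 30
= 110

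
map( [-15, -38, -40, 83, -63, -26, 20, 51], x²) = [225, 1444, 1600, 6889, 3969, 676, 400, 2601]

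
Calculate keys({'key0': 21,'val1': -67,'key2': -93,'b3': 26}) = ['key0', 'val1', 'key2', 'b3']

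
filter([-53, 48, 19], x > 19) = keep x where x > 19: -53✗, 48✓, 19✗
= [48]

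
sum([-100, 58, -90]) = (-100) + 58 + (-90)
= -132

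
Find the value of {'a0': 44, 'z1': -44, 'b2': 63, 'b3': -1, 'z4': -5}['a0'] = 44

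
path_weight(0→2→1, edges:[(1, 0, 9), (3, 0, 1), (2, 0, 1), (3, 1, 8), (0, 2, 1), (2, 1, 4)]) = 5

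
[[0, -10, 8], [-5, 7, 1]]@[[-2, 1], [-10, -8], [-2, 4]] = C[0][0] = (0)*(-2) + (-10)*(-10) + (8)*(-2) = 84
C[0][1] = (0)*(1) + (-10)*(-8) + (8)*(4) = 112
C[1][0] = (-5)*(-2) + (7)*(-10) + (1)*(-2) = -62
C[1][1] = (-5)*(1) + (7)*(-8) + (1)*(4) = -57
= [[84, 112], [-62, -57]]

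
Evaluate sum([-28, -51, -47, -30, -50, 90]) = (-28) + (-51) + (-47) + (-30) + (-50) + 90
= -116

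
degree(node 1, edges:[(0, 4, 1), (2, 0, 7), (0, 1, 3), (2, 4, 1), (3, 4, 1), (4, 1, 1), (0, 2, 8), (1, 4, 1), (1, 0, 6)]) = 4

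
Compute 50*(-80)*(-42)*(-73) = -12264000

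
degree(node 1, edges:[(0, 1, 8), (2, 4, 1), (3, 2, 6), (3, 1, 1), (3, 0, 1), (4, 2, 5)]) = incident: (0,1), (3,1)
= 2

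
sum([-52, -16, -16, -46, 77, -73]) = (-52) + (-16) + (-16) + (-46) + 77 + (-73)
= -126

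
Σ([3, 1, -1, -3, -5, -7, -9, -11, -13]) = -45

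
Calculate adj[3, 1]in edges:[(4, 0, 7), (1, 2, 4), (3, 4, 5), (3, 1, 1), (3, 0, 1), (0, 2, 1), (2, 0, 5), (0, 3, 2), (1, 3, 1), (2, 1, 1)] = 1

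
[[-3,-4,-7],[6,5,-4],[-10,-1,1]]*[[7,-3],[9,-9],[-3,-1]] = C[0][0] = (-3)*(7) + (-4)*(9) + (-7)*(-3) = -36
C[0][1] = (-3)*(-3) + (-4)*(-9) + (-7)*(-1) = 52
C[1][0] = (6)*(7) + (5)*(9) + (-4)*(-3) = 99
C[1][1] = (6)*(-3) + (5)*(-9) + (-4)*(-1) = -59
C[2][0] = (-10)*(7) + (-1)*(9) + (1)*(-3) = -82
C[2][1] = (-10)*(-3) + (-1)*(-9) + (1)*(-1) = 38
= [[-36, 52], [99, -59], [-82, 38]]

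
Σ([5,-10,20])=15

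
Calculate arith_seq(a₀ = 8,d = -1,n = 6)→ a_0 = 8 + 0*-1 = 8
a_1 = 8 + 1*-1 = 7
a_2 = 8 + 2*-1 = 6
...
= [8, 7, 6, 5, 4, 3]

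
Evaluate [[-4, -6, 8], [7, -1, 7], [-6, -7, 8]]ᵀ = [[-4, 7, -6], [-6, -1, -7], [8, 7, 8]]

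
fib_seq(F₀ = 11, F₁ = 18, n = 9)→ [11, 18, 29, 47, 76, 123, 199, 322, 521]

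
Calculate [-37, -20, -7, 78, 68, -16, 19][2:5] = [-7, 78, 68]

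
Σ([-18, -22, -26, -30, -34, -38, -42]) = (-18) + (-22) + (-26) + (-30) + (-34) + (-38) + (-42)
= -210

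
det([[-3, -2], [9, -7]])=39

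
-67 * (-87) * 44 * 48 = 12310848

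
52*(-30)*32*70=-3494400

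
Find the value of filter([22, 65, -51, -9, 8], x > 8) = [22, 65]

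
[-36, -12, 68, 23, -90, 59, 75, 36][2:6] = [68, 23, -90, 59]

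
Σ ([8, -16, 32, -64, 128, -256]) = 8 + -16 + 32 + -64 + 128 + -256
= -168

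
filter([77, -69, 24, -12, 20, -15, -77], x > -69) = [77, 24, -12, 20, -15]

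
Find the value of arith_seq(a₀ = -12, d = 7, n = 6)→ a_0 = -12 + 0*7 = -12
a_1 = -12 + 1*7 = -5
a_2 = -12 + 2*7 = 2
...
= [-12, -5, 2, 9, 16, 23]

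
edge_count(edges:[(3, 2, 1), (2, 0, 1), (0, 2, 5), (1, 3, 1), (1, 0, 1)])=5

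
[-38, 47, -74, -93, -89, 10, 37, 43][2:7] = [-74, -93, -89, 10, 37]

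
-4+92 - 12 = 76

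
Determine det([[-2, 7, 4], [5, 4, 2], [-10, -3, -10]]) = (1)*(-2)*det([[4, 2], [-3, -10]]) + (-1)*(7)*det([[5, 2], [-10, -10]]) + (1)*(4)*det([[5, 4], [-10, -3]])
= 68 + 210 + 100
= 378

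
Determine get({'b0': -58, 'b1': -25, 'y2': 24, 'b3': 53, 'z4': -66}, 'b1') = -25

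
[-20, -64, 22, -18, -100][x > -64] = keep x where x > -64: -20✓, -64✗, 22✓, -18✓, -100✗
= [-20, 22, -18]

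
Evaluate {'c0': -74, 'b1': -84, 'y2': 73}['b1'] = -84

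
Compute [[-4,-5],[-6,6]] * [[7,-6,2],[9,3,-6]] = C[0][0] = (-4)*(7) + (-5)*(9) = -73
C[0][1] = (-4)*(-6) + (-5)*(3) = 9
C[0][2] = (-4)*(2) + (-5)*(-6) = 22
C[1][0] = (-6)*(7) + (6)*(9) = 12
C[1][1] = (-6)*(-6) + (6)*(3) = 54
C[1][2] = (-6)*(2) + (6)*(-6) = -48
= [[-73, 9, 22], [12, 54, -48]]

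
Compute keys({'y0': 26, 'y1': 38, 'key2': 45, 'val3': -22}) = ['y0', 'y1', 'key2', 'val3']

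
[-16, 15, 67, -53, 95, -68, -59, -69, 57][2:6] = [67, -53, 95, -68]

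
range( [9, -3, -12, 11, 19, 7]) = 31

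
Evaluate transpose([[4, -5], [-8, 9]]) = [[4, -8], [-5, 9]]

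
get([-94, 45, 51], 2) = 51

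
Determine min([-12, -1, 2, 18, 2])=-12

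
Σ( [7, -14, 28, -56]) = -35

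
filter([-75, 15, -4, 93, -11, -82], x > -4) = keep x where x > -4: -75✗, 15✓, -4✗, 93✓, -11✗, -82✗
= [15, 93]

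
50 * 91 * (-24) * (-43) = 4695600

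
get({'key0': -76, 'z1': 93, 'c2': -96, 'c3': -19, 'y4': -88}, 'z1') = 93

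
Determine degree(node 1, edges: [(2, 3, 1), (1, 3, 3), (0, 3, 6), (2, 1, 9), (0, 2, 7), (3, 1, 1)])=3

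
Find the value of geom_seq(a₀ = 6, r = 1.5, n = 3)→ [6.0, 9.0, 13.5]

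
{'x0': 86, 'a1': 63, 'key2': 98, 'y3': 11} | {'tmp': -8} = {'x0': 86, 'a1': 63, 'key2': 98, 'y3': 11, 'tmp': -8}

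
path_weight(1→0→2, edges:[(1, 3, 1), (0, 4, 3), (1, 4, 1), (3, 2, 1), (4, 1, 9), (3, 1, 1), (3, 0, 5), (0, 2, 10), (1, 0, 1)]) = w(1→0)=1 + w(0→2)=10
= 11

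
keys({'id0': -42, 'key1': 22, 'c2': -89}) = ['id0', 'key1', 'c2']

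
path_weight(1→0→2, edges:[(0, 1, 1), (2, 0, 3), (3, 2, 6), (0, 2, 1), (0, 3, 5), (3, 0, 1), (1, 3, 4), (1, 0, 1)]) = 2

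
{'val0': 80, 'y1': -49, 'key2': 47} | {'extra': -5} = {'val0': 80, 'y1': -49, 'key2': 47, 'extra': -5}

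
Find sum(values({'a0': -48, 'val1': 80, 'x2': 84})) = (-48) + 80 + 84
= 116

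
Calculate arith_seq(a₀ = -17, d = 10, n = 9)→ [-17, -7, 3, 13, 23, 33, 43, 53, 63]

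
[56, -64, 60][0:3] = [56, -64, 60]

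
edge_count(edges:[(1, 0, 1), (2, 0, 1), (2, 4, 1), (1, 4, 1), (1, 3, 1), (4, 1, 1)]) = 6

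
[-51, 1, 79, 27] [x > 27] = [79]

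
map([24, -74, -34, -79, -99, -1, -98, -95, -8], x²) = [576, 5476, 1156, 6241, 9801, 1, 9604, 9025, 64]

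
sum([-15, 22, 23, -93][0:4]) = slice → [-15, 22, 23, -93]
(-15) + 22 + 23 + (-93)
= -63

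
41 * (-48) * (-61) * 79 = 9483792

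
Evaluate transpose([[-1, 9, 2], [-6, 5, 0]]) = [[-1, -6], [9, 5], [2, 0]]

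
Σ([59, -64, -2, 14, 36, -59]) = 59 + (-64) + (-2) + 14 + 36 + (-59)
= -16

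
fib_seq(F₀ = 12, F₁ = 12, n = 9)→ [12, 12, 24, 36, 60, 96, 156, 252, 408]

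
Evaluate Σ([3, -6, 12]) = 3 + -6 + 12
= 9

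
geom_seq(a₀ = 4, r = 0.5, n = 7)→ a_0 = 4*0.5^0 = 4.0
a_1 = 4*0.5^1 = 2.0
a_2 = 4*0.5^2 = 1.0
...
= [4.0, 2.0, 1.0, 0.5, 0.25, 0.125, 0.0625]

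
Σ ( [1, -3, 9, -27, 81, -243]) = -182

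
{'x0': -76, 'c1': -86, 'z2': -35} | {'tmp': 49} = {'x0': -76, 'c1': -86, 'z2': -35, 'tmp': 49}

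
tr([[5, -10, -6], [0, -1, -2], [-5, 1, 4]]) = 8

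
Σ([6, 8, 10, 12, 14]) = 6 + 8 + 10 + 12 + 14
= 50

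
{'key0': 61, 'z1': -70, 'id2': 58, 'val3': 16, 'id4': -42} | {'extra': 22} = {'key0': 61, 'z1': -70, 'id2': 58, 'val3': 16, 'id4': -42, 'extra': 22}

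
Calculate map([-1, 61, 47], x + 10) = -1+10=9, 61+10=71, 47+10=57
= [9, 71, 57]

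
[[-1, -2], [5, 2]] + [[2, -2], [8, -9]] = [[1, -4], [13, -7]]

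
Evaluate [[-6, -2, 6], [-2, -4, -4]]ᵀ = [[-6, -2], [-2, -4], [6, -4]]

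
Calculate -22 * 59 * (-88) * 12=1370688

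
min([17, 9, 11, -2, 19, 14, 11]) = -2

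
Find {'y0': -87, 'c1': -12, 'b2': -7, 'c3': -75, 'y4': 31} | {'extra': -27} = {'y0': -87, 'c1': -12, 'b2': -7, 'c3': -75, 'y4': 31, 'extra': -27}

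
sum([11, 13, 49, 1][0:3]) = slice → [11, 13, 49]
11 + 13 + 49
= 73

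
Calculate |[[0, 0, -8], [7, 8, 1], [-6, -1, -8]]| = -328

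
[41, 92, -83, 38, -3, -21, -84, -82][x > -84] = [41, 92, -83, 38, -3, -21, -82]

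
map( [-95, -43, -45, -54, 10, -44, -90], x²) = (-95)²=9025, (-43)²=1849, (-45)²=2025, (-54)²=2916, (10)²=100, (-44)²=1936, (-90)²=8100
= [9025, 1849, 2025, 2916, 100, 1936, 8100]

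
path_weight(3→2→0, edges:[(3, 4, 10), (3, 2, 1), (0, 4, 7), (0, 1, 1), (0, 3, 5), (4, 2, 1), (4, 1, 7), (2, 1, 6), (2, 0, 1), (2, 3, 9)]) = w(3→2)=1 + w(2→0)=1
= 2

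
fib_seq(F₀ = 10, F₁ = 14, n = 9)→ F_2 = F_1 + F_0 = 24
F_3 = F_2 + F_1 = 38
F_4 = F_3 + F_2 = 62
...
= [10, 14, 24, 38, 62, 100, 162, 262, 424]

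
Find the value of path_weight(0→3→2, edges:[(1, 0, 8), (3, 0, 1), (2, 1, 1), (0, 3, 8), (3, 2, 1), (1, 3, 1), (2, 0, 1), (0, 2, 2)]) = w(0→3)=8 + w(3→2)=1
= 9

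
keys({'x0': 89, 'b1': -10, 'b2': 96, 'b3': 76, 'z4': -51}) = ['x0', 'b1', 'b2', 'b3', 'z4']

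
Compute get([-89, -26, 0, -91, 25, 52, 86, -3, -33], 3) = -91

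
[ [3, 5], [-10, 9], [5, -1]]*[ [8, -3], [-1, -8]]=C[0][0] = (3)*(8) + (5)*(-1) = 19
C[0][1] = (3)*(-3) + (5)*(-8) = -49
C[1][0] = (-10)*(8) + (9)*(-1) = -89
C[1][1] = (-10)*(-3) + (9)*(-8) = -42
C[2][0] = (5)*(8) + (-1)*(-1) = 41
C[2][1] = (5)*(-3) + (-1)*(-8) = -7
= [[19, -49], [-89, -42], [41, -7]]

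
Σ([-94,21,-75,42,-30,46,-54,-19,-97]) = (-94) + 21 + (-75) + 42 + (-30) + 46 + (-54) + (-19) + (-97)
= -260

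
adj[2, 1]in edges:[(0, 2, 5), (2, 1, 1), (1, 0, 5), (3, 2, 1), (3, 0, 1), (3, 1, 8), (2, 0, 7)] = 1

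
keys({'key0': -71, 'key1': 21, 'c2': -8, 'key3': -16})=['key0', 'key1', 'c2', 'key3']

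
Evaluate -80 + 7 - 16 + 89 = 0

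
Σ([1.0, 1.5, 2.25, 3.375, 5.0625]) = 1.0 + 1.5 + 2.25 + 3.375 + 5.0625
= 13.1875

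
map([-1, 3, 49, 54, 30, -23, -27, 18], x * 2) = -1*2=-2, 3*2=6, 49*2=98, 54*2=108, 30*2=60, -23*2=-46, -27*2=-54, 18*2=36
= [-2, 6, 98, 108, 60, -46, -54, 36]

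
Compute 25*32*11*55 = 484000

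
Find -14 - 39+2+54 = 3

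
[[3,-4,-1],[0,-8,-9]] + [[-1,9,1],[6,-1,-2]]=[[2, 5, 0], [6, -9, -11]]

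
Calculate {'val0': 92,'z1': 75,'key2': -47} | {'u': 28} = {'val0': 92, 'z1': 75, 'key2': -47, 'u': 28}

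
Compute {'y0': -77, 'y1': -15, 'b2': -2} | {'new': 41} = {'y0': -77, 'y1': -15, 'b2': -2, 'new': 41}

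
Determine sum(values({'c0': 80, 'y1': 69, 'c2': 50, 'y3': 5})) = 80 + 69 + 50 + 5
= 204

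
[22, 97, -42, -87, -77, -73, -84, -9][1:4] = [97, -42, -87]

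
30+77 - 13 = 94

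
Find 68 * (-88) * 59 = -353056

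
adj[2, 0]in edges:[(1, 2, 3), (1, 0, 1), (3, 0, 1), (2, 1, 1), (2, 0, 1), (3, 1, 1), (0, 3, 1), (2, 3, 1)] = 1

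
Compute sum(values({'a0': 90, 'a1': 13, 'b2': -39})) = 64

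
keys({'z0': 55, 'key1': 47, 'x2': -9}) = ['z0', 'key1', 'x2']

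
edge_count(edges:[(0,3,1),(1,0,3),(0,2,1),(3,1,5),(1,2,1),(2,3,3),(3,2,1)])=7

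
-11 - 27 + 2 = -36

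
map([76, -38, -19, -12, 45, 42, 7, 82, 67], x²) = [5776, 1444, 361, 144, 2025, 1764, 49, 6724, 4489]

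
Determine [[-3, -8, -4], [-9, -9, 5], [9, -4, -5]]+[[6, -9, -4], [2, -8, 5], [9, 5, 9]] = [[3, -17, -8], [-7, -17, 10], [18, 1, 4]]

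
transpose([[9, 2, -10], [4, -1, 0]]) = [[9, 4], [2, -1], [-10, 0]]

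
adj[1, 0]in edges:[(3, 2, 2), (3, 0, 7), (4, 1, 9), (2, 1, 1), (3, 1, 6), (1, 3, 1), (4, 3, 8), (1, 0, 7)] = 7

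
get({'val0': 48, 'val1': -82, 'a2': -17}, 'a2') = -17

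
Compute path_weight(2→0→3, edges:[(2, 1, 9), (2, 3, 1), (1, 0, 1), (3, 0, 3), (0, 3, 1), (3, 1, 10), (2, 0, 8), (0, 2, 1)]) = 9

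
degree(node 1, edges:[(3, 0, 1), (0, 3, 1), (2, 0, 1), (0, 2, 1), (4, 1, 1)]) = 1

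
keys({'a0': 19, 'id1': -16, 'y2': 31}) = ['a0', 'id1', 'y2']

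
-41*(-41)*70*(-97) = -11413990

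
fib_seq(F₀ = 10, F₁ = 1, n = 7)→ [10, 1, 11, 12, 23, 35, 58]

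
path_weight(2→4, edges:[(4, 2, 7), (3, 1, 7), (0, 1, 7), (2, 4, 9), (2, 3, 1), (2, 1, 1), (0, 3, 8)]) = 9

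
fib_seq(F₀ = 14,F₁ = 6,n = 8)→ [14, 6, 20, 26, 46, 72, 118, 190]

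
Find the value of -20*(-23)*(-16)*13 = -95680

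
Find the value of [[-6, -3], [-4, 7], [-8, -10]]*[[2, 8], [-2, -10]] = C[0][0] = (-6)*(2) + (-3)*(-2) = -6
C[0][1] = (-6)*(8) + (-3)*(-10) = -18
C[1][0] = (-4)*(2) + (7)*(-2) = -22
C[1][1] = (-4)*(8) + (7)*(-10) = -102
C[2][0] = (-8)*(2) + (-10)*(-2) = 4
C[2][1] = (-8)*(8) + (-10)*(-10) = 36
= [[-6, -18], [-22, -102], [4, 36]]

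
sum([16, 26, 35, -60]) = 17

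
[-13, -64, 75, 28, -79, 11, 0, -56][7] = -56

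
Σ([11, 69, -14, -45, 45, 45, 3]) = 11 + 69 + (-14) + (-45) + 45 + 45 + 3
= 114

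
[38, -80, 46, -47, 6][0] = 38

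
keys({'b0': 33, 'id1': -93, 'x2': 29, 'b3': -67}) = ['b0', 'id1', 'x2', 'b3']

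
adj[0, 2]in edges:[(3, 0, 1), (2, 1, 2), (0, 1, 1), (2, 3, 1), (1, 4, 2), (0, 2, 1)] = 1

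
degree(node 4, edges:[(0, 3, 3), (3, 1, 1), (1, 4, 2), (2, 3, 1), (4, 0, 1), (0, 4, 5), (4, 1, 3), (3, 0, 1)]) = 4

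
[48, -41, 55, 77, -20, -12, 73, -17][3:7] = [77, -20, -12, 73]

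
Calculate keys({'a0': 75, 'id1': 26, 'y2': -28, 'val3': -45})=['a0', 'id1', 'y2', 'val3']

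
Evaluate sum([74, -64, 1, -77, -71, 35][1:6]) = -176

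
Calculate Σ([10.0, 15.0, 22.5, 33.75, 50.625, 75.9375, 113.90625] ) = 10.0 + 15.0 + 22.5 + 33.75 + 50.625 + 75.9375 + 113.90625
= 321.71875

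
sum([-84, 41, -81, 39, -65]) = -150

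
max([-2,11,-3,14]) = 14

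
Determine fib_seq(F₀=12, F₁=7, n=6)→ [12, 7, 19, 26, 45, 71]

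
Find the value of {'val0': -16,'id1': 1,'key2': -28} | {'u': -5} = {'val0': -16, 'id1': 1, 'key2': -28, 'u': -5}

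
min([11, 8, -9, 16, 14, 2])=-9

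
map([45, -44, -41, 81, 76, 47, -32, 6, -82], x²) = (45)²=2025, (-44)²=1936, (-41)²=1681, (81)²=6561, (76)²=5776, (47)²=2209, (-32)²=1024, (6)²=36, (-82)²=6724
= [2025, 1936, 1681, 6561, 5776, 2209, 1024, 36, 6724]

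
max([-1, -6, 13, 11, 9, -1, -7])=13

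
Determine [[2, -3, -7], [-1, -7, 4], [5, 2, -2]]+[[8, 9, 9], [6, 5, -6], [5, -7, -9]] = [[10, 6, 2], [5, -2, -2], [10, -5, -11]]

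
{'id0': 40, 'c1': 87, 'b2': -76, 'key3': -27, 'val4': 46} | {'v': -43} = {'id0': 40, 'c1': 87, 'b2': -76, 'key3': -27, 'val4': 46, 'v': -43}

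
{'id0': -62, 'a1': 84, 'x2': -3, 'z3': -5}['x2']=-3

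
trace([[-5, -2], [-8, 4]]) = diagonal: (-5) + 4
= -1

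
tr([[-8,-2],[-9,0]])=-8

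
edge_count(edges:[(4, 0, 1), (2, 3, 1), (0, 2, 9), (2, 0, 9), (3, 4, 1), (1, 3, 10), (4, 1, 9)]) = 7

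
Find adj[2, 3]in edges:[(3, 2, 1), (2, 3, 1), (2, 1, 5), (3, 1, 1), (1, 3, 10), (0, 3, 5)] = 1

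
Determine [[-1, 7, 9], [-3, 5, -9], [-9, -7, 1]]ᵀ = [[-1, -3, -9], [7, 5, -7], [9, -9, 1]]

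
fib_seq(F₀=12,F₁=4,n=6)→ [12, 4, 16, 20, 36, 56]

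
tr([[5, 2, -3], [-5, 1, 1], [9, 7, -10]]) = -4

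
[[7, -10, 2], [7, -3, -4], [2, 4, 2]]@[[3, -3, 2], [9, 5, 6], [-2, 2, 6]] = C[0][0] = (7)*(3) + (-10)*(9) + (2)*(-2) = -73
C[0][1] = (7)*(-3) + (-10)*(5) + (2)*(2) = -67
C[0][2] = (7)*(2) + (-10)*(6) + (2)*(6) = -34
C[1][0] = (7)*(3) + (-3)*(9) + (-4)*(-2) = 2
C[1][1] = (7)*(-3) + (-3)*(5) + (-4)*(2) = -44
C[1][2] = (7)*(2) + (-3)*(6) + (-4)*(6) = -28
... (3 more cells)
= [[-73, -67, -34], [2, -44, -28], [38, 18, 40]]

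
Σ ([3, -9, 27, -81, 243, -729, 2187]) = 3 + -9 + 27 + -81 + 243 + -729 + 2187
= 1641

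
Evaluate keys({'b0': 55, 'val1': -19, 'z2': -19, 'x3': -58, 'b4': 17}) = ['b0', 'val1', 'z2', 'x3', 'b4']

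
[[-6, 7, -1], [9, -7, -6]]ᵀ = [[-6, 9], [7, -7], [-1, -6]]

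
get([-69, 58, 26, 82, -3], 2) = 26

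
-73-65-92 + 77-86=-239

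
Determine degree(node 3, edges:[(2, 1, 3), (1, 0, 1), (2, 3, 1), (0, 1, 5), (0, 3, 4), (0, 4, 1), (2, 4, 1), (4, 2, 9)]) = incident: (2,3), (0,3)
= 2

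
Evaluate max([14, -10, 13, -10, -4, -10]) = 14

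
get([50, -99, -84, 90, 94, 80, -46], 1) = -99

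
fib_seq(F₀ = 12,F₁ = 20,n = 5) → F_2 = F_1 + F_0 = 32
F_3 = F_2 + F_1 = 52
F_4 = F_3 + F_2 = 84
= [12, 20, 32, 52, 84]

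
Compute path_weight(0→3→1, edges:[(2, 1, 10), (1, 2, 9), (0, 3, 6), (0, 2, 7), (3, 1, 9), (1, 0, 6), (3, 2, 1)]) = 15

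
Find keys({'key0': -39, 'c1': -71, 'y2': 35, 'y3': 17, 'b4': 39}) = ['key0', 'c1', 'y2', 'y3', 'b4']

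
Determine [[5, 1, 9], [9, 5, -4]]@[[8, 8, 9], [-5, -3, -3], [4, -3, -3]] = C[0][0] = (5)*(8) + (1)*(-5) + (9)*(4) = 71
C[0][1] = (5)*(8) + (1)*(-3) + (9)*(-3) = 10
C[0][2] = (5)*(9) + (1)*(-3) + (9)*(-3) = 15
C[1][0] = (9)*(8) + (5)*(-5) + (-4)*(4) = 31
C[1][1] = (9)*(8) + (5)*(-3) + (-4)*(-3) = 69
C[1][2] = (9)*(9) + (5)*(-3) + (-4)*(-3) = 78
= [[71, 10, 15], [31, 69, 78]]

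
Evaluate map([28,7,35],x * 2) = [56, 14, 70]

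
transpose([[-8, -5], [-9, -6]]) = [[-8, -9], [-5, -6]]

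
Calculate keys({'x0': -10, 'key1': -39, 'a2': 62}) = ['x0', 'key1', 'a2']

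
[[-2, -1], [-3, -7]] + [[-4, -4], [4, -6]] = [[-6, -5], [1, -13]]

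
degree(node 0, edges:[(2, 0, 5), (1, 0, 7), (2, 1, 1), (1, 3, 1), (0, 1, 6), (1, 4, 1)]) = 3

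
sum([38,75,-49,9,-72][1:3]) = slice → [75, -49]
75 + (-49)
= 26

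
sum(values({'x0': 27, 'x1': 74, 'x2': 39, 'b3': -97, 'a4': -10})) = 33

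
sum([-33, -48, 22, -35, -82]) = (-33) + (-48) + 22 + (-35) + (-82)
= -176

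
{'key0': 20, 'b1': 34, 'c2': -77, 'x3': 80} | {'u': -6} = {'key0': 20, 'b1': 34, 'c2': -77, 'x3': 80, 'u': -6}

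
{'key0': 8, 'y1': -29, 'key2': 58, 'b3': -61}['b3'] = -61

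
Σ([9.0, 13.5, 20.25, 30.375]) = 9.0 + 13.5 + 20.25 + 30.375
= 73.125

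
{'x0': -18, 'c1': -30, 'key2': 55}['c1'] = -30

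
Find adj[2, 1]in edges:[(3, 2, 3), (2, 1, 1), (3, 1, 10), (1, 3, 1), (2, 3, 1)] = 1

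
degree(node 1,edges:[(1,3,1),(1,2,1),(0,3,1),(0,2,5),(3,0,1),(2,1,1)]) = incident: (1,3), (1,2), (2,1)
= 3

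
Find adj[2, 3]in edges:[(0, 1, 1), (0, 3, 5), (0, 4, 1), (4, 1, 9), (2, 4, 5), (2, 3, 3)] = 3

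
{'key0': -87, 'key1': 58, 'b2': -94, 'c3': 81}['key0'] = -87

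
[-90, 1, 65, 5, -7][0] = -90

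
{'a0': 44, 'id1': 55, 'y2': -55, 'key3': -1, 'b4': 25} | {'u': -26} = {'a0': 44, 'id1': 55, 'y2': -55, 'key3': -1, 'b4': 25, 'u': -26}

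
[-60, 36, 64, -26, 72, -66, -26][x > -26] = keep x where x > -26: -60✗, 36✓, 64✓, -26✗, 72✓, -66✗, -26✗
= [36, 64, 72]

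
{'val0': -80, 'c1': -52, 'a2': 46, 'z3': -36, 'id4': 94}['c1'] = -52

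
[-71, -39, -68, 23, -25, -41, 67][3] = 23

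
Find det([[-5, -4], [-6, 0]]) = (-5)*(0) - (-4)*(-6)
= -24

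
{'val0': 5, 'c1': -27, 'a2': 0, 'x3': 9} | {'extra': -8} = {'val0': 5, 'c1': -27, 'a2': 0, 'x3': 9, 'extra': -8}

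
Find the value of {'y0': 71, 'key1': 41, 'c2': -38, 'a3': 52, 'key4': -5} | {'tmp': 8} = {'y0': 71, 'key1': 41, 'c2': -38, 'a3': 52, 'key4': -5, 'tmp': 8}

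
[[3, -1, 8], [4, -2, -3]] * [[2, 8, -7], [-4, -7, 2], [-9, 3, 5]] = [[-62, 55, 17], [43, 37, -47]]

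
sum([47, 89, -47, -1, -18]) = 47 + 89 + (-47) + (-1) + (-18)
= 70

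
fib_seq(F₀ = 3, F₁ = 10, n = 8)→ F_2 = F_1 + F_0 = 13
F_3 = F_2 + F_1 = 23
F_4 = F_3 + F_2 = 36
...
= [3, 10, 13, 23, 36, 59, 95, 154]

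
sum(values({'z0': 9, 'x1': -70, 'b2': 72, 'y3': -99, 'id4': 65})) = 9 + (-70) + 72 + (-99) + 65
= -23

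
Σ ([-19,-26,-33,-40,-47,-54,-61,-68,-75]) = (-19) + (-26) + (-33) + (-40) + (-47) + (-54) + (-61) + (-68) + (-75)
= -423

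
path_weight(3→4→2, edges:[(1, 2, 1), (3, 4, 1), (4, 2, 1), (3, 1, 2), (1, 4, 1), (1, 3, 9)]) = 2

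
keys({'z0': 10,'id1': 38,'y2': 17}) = ['z0', 'id1', 'y2']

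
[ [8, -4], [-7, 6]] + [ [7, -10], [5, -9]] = [[15, -14], [-2, -3]]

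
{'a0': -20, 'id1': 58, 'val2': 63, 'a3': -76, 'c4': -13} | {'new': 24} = {'a0': -20, 'id1': 58, 'val2': 63, 'a3': -76, 'c4': -13, 'new': 24}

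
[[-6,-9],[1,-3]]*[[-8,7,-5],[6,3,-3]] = [[-6, -69, 57], [-26, -2, 4]]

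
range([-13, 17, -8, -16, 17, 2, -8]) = 33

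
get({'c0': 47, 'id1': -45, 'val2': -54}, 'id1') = -45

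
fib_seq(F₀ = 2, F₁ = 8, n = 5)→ [2, 8, 10, 18, 28]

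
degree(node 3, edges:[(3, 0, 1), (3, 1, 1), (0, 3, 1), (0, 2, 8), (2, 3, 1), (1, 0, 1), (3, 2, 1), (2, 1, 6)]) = incident: (3,0), (3,1), (0,3), (2,3), (3,2)
= 5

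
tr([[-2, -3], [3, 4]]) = diagonal: (-2) + 4
= 2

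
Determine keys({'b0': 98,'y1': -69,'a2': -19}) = ['b0', 'y1', 'a2']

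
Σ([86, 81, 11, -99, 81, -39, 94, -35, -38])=142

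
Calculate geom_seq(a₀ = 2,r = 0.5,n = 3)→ [2.0, 1.0, 0.5]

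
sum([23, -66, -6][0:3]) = -49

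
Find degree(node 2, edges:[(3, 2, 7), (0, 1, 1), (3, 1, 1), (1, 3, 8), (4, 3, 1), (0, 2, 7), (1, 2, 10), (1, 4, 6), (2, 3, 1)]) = 4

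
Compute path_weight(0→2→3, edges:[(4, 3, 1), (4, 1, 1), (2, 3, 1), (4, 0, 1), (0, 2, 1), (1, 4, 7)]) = w(0→2)=1 + w(2→3)=1
= 2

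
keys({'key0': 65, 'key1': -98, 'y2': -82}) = ['key0', 'key1', 'y2']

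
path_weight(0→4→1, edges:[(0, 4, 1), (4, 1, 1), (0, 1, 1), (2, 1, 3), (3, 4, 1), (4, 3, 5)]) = 2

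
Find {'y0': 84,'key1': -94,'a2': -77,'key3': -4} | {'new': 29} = {'y0': 84, 'key1': -94, 'a2': -77, 'key3': -4, 'new': 29}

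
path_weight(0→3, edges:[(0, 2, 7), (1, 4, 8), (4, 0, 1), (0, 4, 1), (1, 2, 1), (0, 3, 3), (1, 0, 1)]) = w(0→3)=3
= 3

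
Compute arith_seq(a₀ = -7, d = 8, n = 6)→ [-7, 1, 9, 17, 25, 33]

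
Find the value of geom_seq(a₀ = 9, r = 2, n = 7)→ a_0 = 9*2^0 = 9
a_1 = 9*2^1 = 18
a_2 = 9*2^2 = 36
...
= [9, 18, 36, 72, 144, 288, 576]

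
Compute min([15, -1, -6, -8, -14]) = -14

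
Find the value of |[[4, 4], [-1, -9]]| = -32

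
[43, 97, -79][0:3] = [43, 97, -79]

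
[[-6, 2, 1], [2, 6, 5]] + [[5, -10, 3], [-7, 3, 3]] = [[-1, -8, 4], [-5, 9, 8]]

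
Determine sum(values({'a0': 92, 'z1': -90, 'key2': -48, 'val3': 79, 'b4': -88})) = 92 + (-90) + (-48) + 79 + (-88)
= -55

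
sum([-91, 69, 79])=(-91) + 69 + 79
= 57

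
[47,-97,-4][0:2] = [47, -97]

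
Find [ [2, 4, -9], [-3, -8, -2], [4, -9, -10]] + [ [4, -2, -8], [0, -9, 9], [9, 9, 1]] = [[6, 2, -17], [-3, -17, 7], [13, 0, -9]]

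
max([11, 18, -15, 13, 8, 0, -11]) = 18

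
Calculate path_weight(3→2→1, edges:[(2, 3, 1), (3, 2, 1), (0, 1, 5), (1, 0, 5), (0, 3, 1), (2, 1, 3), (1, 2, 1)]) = w(3→2)=1 + w(2→1)=3
= 4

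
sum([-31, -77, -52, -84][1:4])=-213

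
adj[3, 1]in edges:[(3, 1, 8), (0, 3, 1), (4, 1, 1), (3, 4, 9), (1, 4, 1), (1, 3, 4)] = 8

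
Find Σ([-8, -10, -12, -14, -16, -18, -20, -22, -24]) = -144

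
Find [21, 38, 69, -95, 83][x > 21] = keep x where x > 21: 21✗, 38✓, 69✓, -95✗, 83✓
= [38, 69, 83]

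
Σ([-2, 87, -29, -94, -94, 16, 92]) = -24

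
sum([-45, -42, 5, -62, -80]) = (-45) + (-42) + 5 + (-62) + (-80)
= -224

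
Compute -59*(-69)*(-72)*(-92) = 26966304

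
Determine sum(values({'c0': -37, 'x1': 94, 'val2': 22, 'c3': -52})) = (-37) + 94 + 22 + (-52)
= 27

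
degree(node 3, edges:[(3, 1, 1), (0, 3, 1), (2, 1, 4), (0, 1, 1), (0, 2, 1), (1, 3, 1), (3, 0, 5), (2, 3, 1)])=5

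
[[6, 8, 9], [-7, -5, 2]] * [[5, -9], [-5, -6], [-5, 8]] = [[-55, -30], [-20, 109]]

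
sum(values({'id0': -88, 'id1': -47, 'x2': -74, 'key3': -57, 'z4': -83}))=(-88) + (-47) + (-74) + (-57) + (-83)
= -349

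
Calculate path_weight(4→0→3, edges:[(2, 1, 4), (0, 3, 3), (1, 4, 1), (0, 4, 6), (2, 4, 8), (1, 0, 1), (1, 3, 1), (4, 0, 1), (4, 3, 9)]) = w(4→0)=1 + w(0→3)=3
= 4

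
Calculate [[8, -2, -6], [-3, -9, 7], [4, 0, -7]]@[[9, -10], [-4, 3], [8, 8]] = C[0][0] = (8)*(9) + (-2)*(-4) + (-6)*(8) = 32
C[0][1] = (8)*(-10) + (-2)*(3) + (-6)*(8) = -134
C[1][0] = (-3)*(9) + (-9)*(-4) + (7)*(8) = 65
C[1][1] = (-3)*(-10) + (-9)*(3) + (7)*(8) = 59
C[2][0] = (4)*(9) + (0)*(-4) + (-7)*(8) = -20
C[2][1] = (4)*(-10) + (0)*(3) + (-7)*(8) = -96
= [[32, -134], [65, 59], [-20, -96]]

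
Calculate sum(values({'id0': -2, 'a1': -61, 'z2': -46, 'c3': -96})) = (-2) + (-61) + (-46) + (-96)
= -205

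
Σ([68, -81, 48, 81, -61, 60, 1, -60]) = 68 + (-81) + 48 + 81 + (-61) + 60 + 1 + (-60)
= 56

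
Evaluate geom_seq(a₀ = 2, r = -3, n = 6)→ a_0 = 2*(-3)^0 = 2
a_1 = 2*(-3)^1 = -6
a_2 = 2*(-3)^2 = 18
...
= [2, -6, 18, -54, 162, -486]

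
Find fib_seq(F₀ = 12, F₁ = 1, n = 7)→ [12, 1, 13, 14, 27, 41, 68]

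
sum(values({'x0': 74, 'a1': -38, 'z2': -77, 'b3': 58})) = 74 + (-38) + (-77) + 58
= 17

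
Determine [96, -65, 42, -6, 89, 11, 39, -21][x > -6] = [96, 42, 89, 11, 39]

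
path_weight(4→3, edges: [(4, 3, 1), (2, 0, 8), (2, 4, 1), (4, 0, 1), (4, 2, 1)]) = w(4→3)=1
= 1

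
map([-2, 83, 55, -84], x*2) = -2*2=-4, 83*2=166, 55*2=110, -84*2=-168
= [-4, 166, 110, -168]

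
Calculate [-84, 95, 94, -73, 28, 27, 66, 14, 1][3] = -73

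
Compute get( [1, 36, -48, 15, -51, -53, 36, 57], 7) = 57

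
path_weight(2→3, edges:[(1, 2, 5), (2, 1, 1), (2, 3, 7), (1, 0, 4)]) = w(2→3)=7
= 7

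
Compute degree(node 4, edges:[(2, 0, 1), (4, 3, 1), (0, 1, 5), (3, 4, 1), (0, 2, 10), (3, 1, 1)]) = incident: (4,3), (3,4)
= 2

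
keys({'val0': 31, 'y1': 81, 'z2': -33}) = ['val0', 'y1', 'z2']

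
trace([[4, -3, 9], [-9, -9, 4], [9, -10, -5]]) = diagonal: 4 + (-9) + (-5)
= -10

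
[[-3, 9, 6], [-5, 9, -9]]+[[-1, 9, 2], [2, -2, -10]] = [[-4, 18, 8], [-3, 7, -19]]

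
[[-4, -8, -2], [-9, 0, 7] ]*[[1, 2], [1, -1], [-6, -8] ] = C[0][0] = (-4)*(1) + (-8)*(1) + (-2)*(-6) = 0
C[0][1] = (-4)*(2) + (-8)*(-1) + (-2)*(-8) = 16
C[1][0] = (-9)*(1) + (0)*(1) + (7)*(-6) = -51
C[1][1] = (-9)*(2) + (0)*(-1) + (7)*(-8) = -74
= [[0, 16], [-51, -74]]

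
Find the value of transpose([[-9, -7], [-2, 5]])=[[-9, -2], [-7, 5]]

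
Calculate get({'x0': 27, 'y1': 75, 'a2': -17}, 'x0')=27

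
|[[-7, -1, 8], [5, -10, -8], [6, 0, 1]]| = (1)*(-7)*det([[-10, -8], [0, 1]]) + (-1)*(-1)*det([[5, -8], [6, 1]]) + (1)*(8)*det([[5, -10], [6, 0]])
= 70 + 53 + 480
= 603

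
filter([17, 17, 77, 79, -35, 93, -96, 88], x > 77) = [79, 93, 88]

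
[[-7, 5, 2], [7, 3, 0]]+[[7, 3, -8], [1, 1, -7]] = [[0, 8, -6], [8, 4, -7]]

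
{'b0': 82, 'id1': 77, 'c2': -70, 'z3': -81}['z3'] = -81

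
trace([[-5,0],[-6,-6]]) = diagonal: (-5) + (-6)
= -11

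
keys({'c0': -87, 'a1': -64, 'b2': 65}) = ['c0', 'a1', 'b2']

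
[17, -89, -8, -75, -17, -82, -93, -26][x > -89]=keep x where x > -89: 17✓, -89✗, -8✓, -75✓, -17✓, -82✓, -93✗, -26✓
= [17, -8, -75, -17, -82, -26]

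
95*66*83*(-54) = -28102140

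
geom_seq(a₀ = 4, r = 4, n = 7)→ a_0 = 4*4^0 = 4
a_1 = 4*4^1 = 16
a_2 = 4*4^2 = 64
...
= [4, 16, 64, 256, 1024, 4096, 16384]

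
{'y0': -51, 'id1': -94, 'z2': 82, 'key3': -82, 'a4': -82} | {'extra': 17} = {'y0': -51, 'id1': -94, 'z2': 82, 'key3': -82, 'a4': -82, 'extra': 17}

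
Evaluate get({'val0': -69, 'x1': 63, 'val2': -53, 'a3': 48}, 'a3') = 48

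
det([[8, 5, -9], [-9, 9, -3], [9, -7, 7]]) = (1)*(8)*det([[9, -3], [-7, 7]]) + (-1)*(5)*det([[-9, -3], [9, 7]]) + (1)*(-9)*det([[-9, 9], [9, -7]])
= 336 + 180 + 162
= 678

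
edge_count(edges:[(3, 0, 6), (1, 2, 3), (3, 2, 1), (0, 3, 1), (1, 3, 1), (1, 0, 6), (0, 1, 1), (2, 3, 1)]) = 8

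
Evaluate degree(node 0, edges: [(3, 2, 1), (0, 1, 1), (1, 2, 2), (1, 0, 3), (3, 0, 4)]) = 3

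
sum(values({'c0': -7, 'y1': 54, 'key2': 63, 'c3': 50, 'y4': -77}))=83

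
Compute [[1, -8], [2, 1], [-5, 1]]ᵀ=[[1, 2, -5], [-8, 1, 1]]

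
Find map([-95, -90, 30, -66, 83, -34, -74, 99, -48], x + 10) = -95+10=-85, -90+10=-80, 30+10=40, -66+10=-56, 83+10=93, -34+10=-24, -74+10=-64, 99+10=109, -48+10=-38
= [-85, -80, 40, -56, 93, -24, -64, 109, -38]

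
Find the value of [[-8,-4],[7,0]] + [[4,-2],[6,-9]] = [[-4, -6], [13, -9]]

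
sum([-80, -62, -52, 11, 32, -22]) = (-80) + (-62) + (-52) + 11 + 32 + (-22)
= -173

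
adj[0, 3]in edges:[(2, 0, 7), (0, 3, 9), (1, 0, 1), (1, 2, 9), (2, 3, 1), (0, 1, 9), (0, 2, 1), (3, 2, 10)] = 9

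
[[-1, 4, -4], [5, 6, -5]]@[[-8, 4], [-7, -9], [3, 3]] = [[-32, -52], [-97, -49]]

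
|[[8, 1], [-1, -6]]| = -47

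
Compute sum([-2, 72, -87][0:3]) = -17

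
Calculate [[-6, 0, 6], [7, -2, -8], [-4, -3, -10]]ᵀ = [[-6, 7, -4], [0, -2, -3], [6, -8, -10]]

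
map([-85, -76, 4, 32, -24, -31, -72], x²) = [7225, 5776, 16, 1024, 576, 961, 5184]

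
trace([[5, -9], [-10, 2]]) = diagonal: 5 + 2
= 7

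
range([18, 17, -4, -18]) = 36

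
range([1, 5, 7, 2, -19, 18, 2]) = 37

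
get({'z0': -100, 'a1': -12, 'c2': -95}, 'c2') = -95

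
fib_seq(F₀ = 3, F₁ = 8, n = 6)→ F_2 = F_1 + F_0 = 11
F_3 = F_2 + F_1 = 19
F_4 = F_3 + F_2 = 30
...
= [3, 8, 11, 19, 30, 49]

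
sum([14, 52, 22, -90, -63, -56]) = -121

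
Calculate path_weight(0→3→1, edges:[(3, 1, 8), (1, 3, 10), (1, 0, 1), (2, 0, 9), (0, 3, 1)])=w(0→3)=1 + w(3→1)=8
= 9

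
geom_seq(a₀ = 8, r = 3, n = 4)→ [8, 24, 72, 216]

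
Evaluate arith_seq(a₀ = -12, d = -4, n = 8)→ [-12, -16, -20, -24, -28, -32, -36, -40]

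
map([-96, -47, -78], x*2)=[-192, -94, -156]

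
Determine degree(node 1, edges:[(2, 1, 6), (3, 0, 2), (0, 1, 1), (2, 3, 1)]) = 2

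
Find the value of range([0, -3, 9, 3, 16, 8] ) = 19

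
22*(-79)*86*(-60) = 8968080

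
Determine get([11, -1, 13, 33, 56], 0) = 11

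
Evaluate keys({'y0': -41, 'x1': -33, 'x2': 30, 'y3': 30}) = ['y0', 'x1', 'x2', 'y3']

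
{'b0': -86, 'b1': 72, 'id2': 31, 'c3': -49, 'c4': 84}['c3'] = -49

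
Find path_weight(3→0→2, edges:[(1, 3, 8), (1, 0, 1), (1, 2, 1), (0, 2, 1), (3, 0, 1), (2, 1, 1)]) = w(3→0)=1 + w(0→2)=1
= 2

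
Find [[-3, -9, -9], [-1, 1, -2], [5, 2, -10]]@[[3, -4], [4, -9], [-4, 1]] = C[0][0] = (-3)*(3) + (-9)*(4) + (-9)*(-4) = -9
C[0][1] = (-3)*(-4) + (-9)*(-9) + (-9)*(1) = 84
C[1][0] = (-1)*(3) + (1)*(4) + (-2)*(-4) = 9
C[1][1] = (-1)*(-4) + (1)*(-9) + (-2)*(1) = -7
C[2][0] = (5)*(3) + (2)*(4) + (-10)*(-4) = 63
C[2][1] = (5)*(-4) + (2)*(-9) + (-10)*(1) = -48
= [[-9, 84], [9, -7], [63, -48]]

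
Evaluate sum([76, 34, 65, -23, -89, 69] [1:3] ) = 99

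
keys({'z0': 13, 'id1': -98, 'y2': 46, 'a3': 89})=['z0', 'id1', 'y2', 'a3']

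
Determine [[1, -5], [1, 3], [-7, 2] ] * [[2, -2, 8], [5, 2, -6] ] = C[0][0] = (1)*(2) + (-5)*(5) = -23
C[0][1] = (1)*(-2) + (-5)*(2) = -12
C[0][2] = (1)*(8) + (-5)*(-6) = 38
C[1][0] = (1)*(2) + (3)*(5) = 17
C[1][1] = (1)*(-2) + (3)*(2) = 4
C[1][2] = (1)*(8) + (3)*(-6) = -10
... (3 more cells)
= [[-23, -12, 38], [17, 4, -10], [-4, 18, -68]]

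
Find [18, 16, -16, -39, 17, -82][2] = -16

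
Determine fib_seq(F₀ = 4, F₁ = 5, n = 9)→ [4, 5, 9, 14, 23, 37, 60, 97, 157]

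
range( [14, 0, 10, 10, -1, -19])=33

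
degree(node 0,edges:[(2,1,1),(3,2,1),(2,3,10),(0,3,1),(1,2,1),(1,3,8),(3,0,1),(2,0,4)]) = 3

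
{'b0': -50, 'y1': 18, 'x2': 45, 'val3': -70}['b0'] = -50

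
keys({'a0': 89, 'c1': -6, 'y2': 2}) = ['a0', 'c1', 'y2']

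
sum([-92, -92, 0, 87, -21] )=(-92) + (-92) + 0 + 87 + (-21)
= -118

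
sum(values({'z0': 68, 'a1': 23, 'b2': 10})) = 101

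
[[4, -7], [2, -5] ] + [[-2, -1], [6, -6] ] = [[2, -8], [8, -11]]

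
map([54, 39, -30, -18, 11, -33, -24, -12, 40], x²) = (54)²=2916, (39)²=1521, (-30)²=900, (-18)²=324, (11)²=121, (-33)²=1089, (-24)²=576, (-12)²=144, (40)²=1600
= [2916, 1521, 900, 324, 121, 1089, 576, 144, 1600]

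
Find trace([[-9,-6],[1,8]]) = -1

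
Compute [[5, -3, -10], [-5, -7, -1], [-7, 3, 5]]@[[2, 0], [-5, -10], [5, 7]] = [[-25, -40], [20, 63], [-4, 5]]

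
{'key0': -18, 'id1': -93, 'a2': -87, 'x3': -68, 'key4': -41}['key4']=-41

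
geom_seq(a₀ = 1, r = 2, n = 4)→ a_0 = 1*2^0 = 1
a_1 = 1*2^1 = 2
a_2 = 1*2^2 = 4
...
= [1, 2, 4, 8]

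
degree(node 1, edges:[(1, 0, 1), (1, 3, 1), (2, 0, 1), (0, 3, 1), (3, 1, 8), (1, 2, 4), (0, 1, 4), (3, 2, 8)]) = 5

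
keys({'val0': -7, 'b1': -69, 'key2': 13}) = ['val0', 'b1', 'key2']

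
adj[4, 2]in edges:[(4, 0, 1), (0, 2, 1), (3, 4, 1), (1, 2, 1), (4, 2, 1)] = 1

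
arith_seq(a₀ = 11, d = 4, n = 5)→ [11, 15, 19, 23, 27]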